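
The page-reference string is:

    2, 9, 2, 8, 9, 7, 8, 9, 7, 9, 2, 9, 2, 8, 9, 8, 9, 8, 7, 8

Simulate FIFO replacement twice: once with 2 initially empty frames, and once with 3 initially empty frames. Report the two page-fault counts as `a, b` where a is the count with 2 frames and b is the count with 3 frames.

10, 8

2 frames: F F . F . F . F . . F . . F F . . . F F → 10 faults.
3 frames: F F . F . F . . . . F F . F . . . . F . → 8 faults.
8 < 10: adding a frame reduced faults, as is typical.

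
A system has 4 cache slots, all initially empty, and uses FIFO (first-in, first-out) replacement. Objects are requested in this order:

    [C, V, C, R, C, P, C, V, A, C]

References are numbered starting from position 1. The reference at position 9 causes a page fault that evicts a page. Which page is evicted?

C

pos 1: C → miss, frames [C]
pos 2: V → miss, frames [C, V]
pos 3: C → hit
pos 4: R → miss, frames [C, V, R]
pos 5: C → hit
pos 6: P → miss, frames [C, V, R, P]
pos 7: C → hit
pos 8: V → hit
pos 9: A → miss, evict C, frames [V, R, P, A]
At position 9, page C is evicted.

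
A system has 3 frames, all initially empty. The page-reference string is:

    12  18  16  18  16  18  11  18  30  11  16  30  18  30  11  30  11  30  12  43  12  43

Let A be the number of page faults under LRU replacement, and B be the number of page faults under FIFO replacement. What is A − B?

Under LRU: F F F . . . F . F . F . F . F . . . F F . . → 10 faults.
Under FIFO: F F F . . . F . F . . . F . . . . . F F . . → 8 faults.
A − B = 10 − 8 = 2.

2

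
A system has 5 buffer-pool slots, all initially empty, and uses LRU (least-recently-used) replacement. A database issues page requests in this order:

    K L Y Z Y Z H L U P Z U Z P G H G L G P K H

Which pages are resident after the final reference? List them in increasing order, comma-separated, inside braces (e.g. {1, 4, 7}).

K: fault, frames {K}
L: fault, frames {K,L}
Y: fault, frames {K,L,Y}
Z: fault, frames {K,L,Y,Z}
Y: hit
Z: hit
H: fault, frames {K,L,Y,Z,H}
L: hit
U: fault, evict K, frames {Y,Z,H,L,U}
P: fault, evict Y, frames {Z,H,L,U,P}
Z: hit
U: hit
Z: hit
P: hit
G: fault, evict H, frames {L,U,Z,P,G}
H: fault, evict L, frames {U,Z,P,G,H}
G: hit
L: fault, evict U, frames {Z,P,H,G,L}
G: hit
P: hit
K: fault, evict Z, frames {H,L,G,P,K}
H: hit

{G, H, K, L, P}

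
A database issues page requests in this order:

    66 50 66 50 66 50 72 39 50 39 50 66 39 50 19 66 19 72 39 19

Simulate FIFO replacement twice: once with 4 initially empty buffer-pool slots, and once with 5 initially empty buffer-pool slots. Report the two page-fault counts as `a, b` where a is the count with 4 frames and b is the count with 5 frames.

6, 5

4 frames: F F . . . . F F . . . . . . F F . . . . → 6 faults.
5 frames: F F . . . . F F . . . . . . F . . . . . → 5 faults.
5 < 6: adding a frame reduced faults, as is typical.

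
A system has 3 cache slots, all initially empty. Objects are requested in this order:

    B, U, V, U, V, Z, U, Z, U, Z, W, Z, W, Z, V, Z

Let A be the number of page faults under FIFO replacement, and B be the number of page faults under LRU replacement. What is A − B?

Under FIFO: F F F . . F . . . . F . . . . . → 5 faults.
Under LRU: F F F . . F . . . . F . . . F . → 6 faults.
A − B = 5 − 6 = -1.

-1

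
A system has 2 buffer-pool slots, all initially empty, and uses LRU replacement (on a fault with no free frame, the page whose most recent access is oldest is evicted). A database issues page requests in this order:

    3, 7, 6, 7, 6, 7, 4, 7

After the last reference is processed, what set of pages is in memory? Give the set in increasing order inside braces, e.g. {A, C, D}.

{4, 7}

3 → miss, frames [3]
7 → miss, frames [3, 7]
6 → miss, evict 3, frames [7, 6]
7 → hit
6 → hit
7 → hit
4 → miss, evict 6, frames [7, 4]
7 → hit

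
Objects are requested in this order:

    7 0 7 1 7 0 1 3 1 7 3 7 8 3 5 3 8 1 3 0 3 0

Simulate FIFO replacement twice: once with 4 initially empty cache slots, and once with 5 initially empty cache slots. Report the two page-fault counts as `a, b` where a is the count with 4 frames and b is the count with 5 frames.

4 frames: F F . F . . . F . . . . F . F . . . . F . . → 7 faults.
5 frames: F F . F . . . F . . . . F . F . . . . . . . → 6 faults.
6 < 7: adding a frame reduced faults, as is typical.

7, 6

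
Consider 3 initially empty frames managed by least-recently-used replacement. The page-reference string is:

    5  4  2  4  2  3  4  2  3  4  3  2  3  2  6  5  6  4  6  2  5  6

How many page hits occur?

5 → fault, frames [5]
4 → fault, frames [5, 4]
2 → fault, frames [5, 4, 2]
4 → hit
2 → hit
3 → fault, evict 5, frames [4, 2, 3]
4 → hit
2 → hit
3 → hit
4 → hit
3 → hit
2 → hit
3 → hit
2 → hit
6 → fault, evict 4, frames [3, 2, 6]
5 → fault, evict 3, frames [2, 6, 5]
6 → hit
4 → fault, evict 2, frames [5, 6, 4]
6 → hit
2 → fault, evict 5, frames [4, 6, 2]
5 → fault, evict 4, frames [6, 2, 5]
6 → hit
Hits: 13.

13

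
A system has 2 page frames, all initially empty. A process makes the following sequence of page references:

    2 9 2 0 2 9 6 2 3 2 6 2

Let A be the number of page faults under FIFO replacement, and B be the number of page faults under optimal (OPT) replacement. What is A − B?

3

Under FIFO: F F . F F F F F F . F F → 10 faults.
Under OPT: F F . F . F F . F . F . → 7 faults.
A − B = 10 − 7 = 3.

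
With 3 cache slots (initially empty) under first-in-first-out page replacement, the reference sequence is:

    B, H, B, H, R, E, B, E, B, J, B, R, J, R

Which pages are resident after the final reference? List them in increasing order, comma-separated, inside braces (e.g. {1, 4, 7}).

B → fault, frames (B)
H → fault, frames (B H)
B → hit
H → hit
R → fault, frames (B H R)
E → fault, evict B, frames (H R E)
B → fault, evict H, frames (R E B)
E → hit
B → hit
J → fault, evict R, frames (E B J)
B → hit
R → fault, evict E, frames (B J R)
J → hit
R → hit

{B, J, R}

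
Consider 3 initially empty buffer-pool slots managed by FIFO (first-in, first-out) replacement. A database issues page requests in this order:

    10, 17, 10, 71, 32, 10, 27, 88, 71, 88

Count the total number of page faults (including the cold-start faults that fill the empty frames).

10 -> fault, frames [10]
17 -> fault, frames [10, 17]
10 -> hit
71 -> fault, frames [10, 17, 71]
32 -> fault, evict 10, frames [17, 71, 32]
10 -> fault, evict 17, frames [71, 32, 10]
27 -> fault, evict 71, frames [32, 10, 27]
88 -> fault, evict 32, frames [10, 27, 88]
71 -> fault, evict 10, frames [27, 88, 71]
88 -> hit
Page faults: 8.

8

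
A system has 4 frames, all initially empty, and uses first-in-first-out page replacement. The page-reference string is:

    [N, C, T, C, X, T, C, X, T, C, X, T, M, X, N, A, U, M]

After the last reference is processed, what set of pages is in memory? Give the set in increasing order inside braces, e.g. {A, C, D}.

{A, M, N, U}

N: fault, frames (N)
C: fault, frames (N C)
T: fault, frames (N C T)
C: hit
X: fault, frames (N C T X)
T: hit
C: hit
X: hit
T: hit
C: hit
X: hit
T: hit
M: fault, evict N, frames (C T X M)
X: hit
N: fault, evict C, frames (T X M N)
A: fault, evict T, frames (X M N A)
U: fault, evict X, frames (M N A U)
M: hit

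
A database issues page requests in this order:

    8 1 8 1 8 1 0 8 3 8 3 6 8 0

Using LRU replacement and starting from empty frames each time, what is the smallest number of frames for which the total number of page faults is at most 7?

f=1: 14 faults
f=2: 8 faults
f=3: 6 faults
f=4: 5 faults
f=5: 5 faults
Smallest f with faults ≤ 7 is 3.

3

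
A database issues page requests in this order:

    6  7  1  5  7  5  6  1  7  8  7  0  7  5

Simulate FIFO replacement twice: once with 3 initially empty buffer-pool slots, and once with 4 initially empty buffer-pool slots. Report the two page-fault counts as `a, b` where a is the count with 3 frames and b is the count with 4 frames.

9, 7

3 frames: F F F F . . F . F F . F . F → 9 faults.
4 frames: F F F F . . . . . F . F F . → 7 faults.
7 < 9: adding a frame reduced faults, as is typical.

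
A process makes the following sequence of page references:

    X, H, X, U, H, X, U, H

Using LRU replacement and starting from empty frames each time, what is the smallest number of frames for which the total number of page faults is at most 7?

2

f=1: 8 faults
f=2: 7 faults
f=3: 3 faults
Smallest f with faults ≤ 7 is 2.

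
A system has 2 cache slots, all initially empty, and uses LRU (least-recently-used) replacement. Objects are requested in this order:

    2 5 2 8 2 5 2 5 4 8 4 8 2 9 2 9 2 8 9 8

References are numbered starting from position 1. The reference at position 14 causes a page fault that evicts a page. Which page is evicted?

pos 1: 2 -> fault, frames {2}
pos 2: 5 -> fault, frames {2,5}
pos 3: 2 -> hit
pos 4: 8 -> fault, evict 5, frames {2,8}
pos 5: 2 -> hit
pos 6: 5 -> fault, evict 8, frames {2,5}
pos 7: 2 -> hit
pos 8: 5 -> hit
pos 9: 4 -> fault, evict 2, frames {5,4}
pos 10: 8 -> fault, evict 5, frames {4,8}
pos 11: 4 -> hit
pos 12: 8 -> hit
pos 13: 2 -> fault, evict 4, frames {8,2}
pos 14: 9 -> fault, evict 8, frames {2,9}
At position 14, page 8 is evicted.

8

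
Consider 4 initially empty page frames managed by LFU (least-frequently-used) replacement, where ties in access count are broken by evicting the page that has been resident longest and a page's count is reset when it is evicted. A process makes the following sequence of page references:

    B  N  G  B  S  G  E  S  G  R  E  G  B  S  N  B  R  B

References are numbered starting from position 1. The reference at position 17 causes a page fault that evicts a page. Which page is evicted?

N

pos 1: B → fault, frames {B}
pos 2: N → fault, frames {B,N}
pos 3: G → fault, frames {B,N,G}
pos 4: B → hit
pos 5: S → fault, frames {B,N,G,S}
pos 6: G → hit
pos 7: E → fault, evict N, frames {B,G,S,E}
pos 8: S → hit
pos 9: G → hit
pos 10: R → fault, evict E, frames {B,G,S,R}
pos 11: E → fault, evict R, frames {B,G,S,E}
pos 12: G → hit
pos 13: B → hit
pos 14: S → hit
pos 15: N → fault, evict E, frames {B,G,S,N}
pos 16: B → hit
pos 17: R → fault, evict N, frames {B,G,S,R}
At position 17, page N is evicted.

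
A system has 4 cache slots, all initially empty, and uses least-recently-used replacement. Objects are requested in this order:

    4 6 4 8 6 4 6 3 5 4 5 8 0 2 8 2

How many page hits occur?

8

4: miss, frames [4]
6: miss, frames [4, 6]
4: hit
8: miss, frames [6, 4, 8]
6: hit
4: hit
6: hit
3: miss, frames [8, 4, 6, 3]
5: miss, evict 8, frames [4, 6, 3, 5]
4: hit
5: hit
8: miss, evict 6, frames [3, 4, 5, 8]
0: miss, evict 3, frames [4, 5, 8, 0]
2: miss, evict 4, frames [5, 8, 0, 2]
8: hit
2: hit
Hits: 8.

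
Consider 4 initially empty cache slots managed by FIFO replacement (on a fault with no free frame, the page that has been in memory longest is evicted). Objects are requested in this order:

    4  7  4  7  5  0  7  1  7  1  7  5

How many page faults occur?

5

4: miss, frames [4]
7: miss, frames [4, 7]
4: hit
7: hit
5: miss, frames [4, 7, 5]
0: miss, frames [4, 7, 5, 0]
7: hit
1: miss, evict 4, frames [7, 5, 0, 1]
7: hit
1: hit
7: hit
5: hit
Page faults: 5.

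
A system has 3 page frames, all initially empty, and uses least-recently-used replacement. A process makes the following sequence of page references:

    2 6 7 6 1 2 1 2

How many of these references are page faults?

5

2 → miss, frames [2]
6 → miss, frames [2, 6]
7 → miss, frames [2, 6, 7]
6 → hit
1 → miss, evict 2, frames [7, 6, 1]
2 → miss, evict 7, frames [6, 1, 2]
1 → hit
2 → hit
Page faults: 5.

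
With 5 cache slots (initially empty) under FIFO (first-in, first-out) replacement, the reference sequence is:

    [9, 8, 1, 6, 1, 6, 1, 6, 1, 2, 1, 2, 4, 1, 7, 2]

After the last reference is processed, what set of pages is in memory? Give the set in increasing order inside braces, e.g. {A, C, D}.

9: fault, frames [9]
8: fault, frames [9, 8]
1: fault, frames [9, 8, 1]
6: fault, frames [9, 8, 1, 6]
1: hit
6: hit
1: hit
6: hit
1: hit
2: fault, frames [9, 8, 1, 6, 2]
1: hit
2: hit
4: fault, evict 9, frames [8, 1, 6, 2, 4]
1: hit
7: fault, evict 8, frames [1, 6, 2, 4, 7]
2: hit

{1, 2, 4, 6, 7}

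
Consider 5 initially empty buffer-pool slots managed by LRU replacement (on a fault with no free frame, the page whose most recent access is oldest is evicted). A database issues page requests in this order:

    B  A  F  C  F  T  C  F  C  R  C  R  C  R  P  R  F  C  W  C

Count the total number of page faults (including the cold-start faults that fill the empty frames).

B → miss, frames [B]
A → miss, frames [B, A]
F → miss, frames [B, A, F]
C → miss, frames [B, A, F, C]
F → hit
T → miss, frames [B, A, C, F, T]
C → hit
F → hit
C → hit
R → miss, evict B, frames [A, T, F, C, R]
C → hit
R → hit
C → hit
R → hit
P → miss, evict A, frames [T, F, C, R, P]
R → hit
F → hit
C → hit
W → miss, evict T, frames [P, R, F, C, W]
C → hit
Page faults: 8.

8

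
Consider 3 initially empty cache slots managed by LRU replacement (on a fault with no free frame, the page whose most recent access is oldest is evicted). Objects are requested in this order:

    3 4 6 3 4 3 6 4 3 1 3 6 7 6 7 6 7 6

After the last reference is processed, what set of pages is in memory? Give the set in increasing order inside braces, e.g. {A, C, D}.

{3, 6, 7}

3 -> fault, frames [3]
4 -> fault, frames [3, 4]
6 -> fault, frames [3, 4, 6]
3 -> hit
4 -> hit
3 -> hit
6 -> hit
4 -> hit
3 -> hit
1 -> fault, evict 6, frames [4, 3, 1]
3 -> hit
6 -> fault, evict 4, frames [1, 3, 6]
7 -> fault, evict 1, frames [3, 6, 7]
6 -> hit
7 -> hit
6 -> hit
7 -> hit
6 -> hit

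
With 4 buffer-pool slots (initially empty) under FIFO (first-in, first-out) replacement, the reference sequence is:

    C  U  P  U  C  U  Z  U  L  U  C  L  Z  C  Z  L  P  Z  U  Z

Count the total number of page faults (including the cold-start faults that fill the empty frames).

C → fault, frames [C]
U → fault, frames [C, U]
P → fault, frames [C, U, P]
U → hit
C → hit
U → hit
Z → fault, frames [C, U, P, Z]
U → hit
L → fault, evict C, frames [U, P, Z, L]
U → hit
C → fault, evict U, frames [P, Z, L, C]
L → hit
Z → hit
C → hit
Z → hit
L → hit
P → hit
Z → hit
U → fault, evict P, frames [Z, L, C, U]
Z → hit
Page faults: 7.

7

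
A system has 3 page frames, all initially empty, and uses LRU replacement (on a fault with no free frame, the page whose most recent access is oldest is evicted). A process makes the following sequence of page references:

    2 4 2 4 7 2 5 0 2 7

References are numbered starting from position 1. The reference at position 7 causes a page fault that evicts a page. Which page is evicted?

pos 1: 2 → miss, frames [2]
pos 2: 4 → miss, frames [2, 4]
pos 3: 2 → hit
pos 4: 4 → hit
pos 5: 7 → miss, frames [2, 4, 7]
pos 6: 2 → hit
pos 7: 5 → miss, evict 4, frames [7, 2, 5]
At position 7, page 4 is evicted.

4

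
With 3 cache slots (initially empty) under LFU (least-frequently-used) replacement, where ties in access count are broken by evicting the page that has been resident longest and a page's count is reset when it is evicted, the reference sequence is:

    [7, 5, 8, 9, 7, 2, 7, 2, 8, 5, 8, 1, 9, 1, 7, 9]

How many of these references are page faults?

7 → miss, frames [7]
5 → miss, frames [7, 5]
8 → miss, frames [7, 5, 8]
9 → miss, evict 7, frames [5, 8, 9]
7 → miss, evict 5, frames [8, 9, 7]
2 → miss, evict 8, frames [9, 7, 2]
7 → hit
2 → hit
8 → miss, evict 9, frames [7, 2, 8]
5 → miss, evict 8, frames [7, 2, 5]
8 → miss, evict 5, frames [7, 2, 8]
1 → miss, evict 8, frames [7, 2, 1]
9 → miss, evict 1, frames [7, 2, 9]
1 → miss, evict 9, frames [7, 2, 1]
7 → hit
9 → miss, evict 1, frames [7, 2, 9]
Page faults: 13.

13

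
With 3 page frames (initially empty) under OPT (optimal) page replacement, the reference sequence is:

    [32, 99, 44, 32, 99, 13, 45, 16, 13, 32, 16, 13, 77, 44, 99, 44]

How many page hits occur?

32: fault, frames {32}
99: fault, frames {32,99}
44: fault, frames {32,99,44}
32: hit
99: hit
13: fault, evict 99, frames {32,44,13}
45: fault, evict 44, frames {32,13,45}
16: fault, evict 45, frames {32,13,16}
13: hit
32: hit
16: hit
13: hit
77: fault, evict 16, frames {32,13,77}
44: fault, evict 77, frames {32,13,44}
99: fault, evict 13, frames {32,44,99}
44: hit
Hits: 7.

7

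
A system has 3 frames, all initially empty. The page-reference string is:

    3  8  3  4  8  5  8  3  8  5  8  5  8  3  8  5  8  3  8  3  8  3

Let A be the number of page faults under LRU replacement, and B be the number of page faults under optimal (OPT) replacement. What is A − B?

Under LRU: F F . F . F . F . . . . . . . . . . . . . . → 5 faults.
Under OPT: F F . F . F . . . . . . . . . . . . . . . . → 4 faults.
A − B = 5 − 4 = 1.

1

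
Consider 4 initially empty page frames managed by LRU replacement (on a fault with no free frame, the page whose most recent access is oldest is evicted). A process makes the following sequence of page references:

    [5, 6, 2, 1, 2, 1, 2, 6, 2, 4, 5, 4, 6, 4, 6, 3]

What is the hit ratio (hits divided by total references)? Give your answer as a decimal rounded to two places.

0.56

5 → fault, frames [5]
6 → fault, frames [5, 6]
2 → fault, frames [5, 6, 2]
1 → fault, frames [5, 6, 2, 1]
2 → hit
1 → hit
2 → hit
6 → hit
2 → hit
4 → fault, evict 5, frames [1, 6, 2, 4]
5 → fault, evict 1, frames [6, 2, 4, 5]
4 → hit
6 → hit
4 → hit
6 → hit
3 → fault, evict 2, frames [5, 4, 6, 3]
Hits: 9 of 16 references → 9/16 = 0.5625.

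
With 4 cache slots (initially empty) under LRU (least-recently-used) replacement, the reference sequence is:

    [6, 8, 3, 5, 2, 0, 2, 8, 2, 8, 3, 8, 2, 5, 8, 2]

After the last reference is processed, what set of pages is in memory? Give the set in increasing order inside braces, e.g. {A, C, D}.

6 → fault, frames [6]
8 → fault, frames [6, 8]
3 → fault, frames [6, 8, 3]
5 → fault, frames [6, 8, 3, 5]
2 → fault, evict 6, frames [8, 3, 5, 2]
0 → fault, evict 8, frames [3, 5, 2, 0]
2 → hit
8 → fault, evict 3, frames [5, 0, 2, 8]
2 → hit
8 → hit
3 → fault, evict 5, frames [0, 2, 8, 3]
8 → hit
2 → hit
5 → fault, evict 0, frames [3, 8, 2, 5]
8 → hit
2 → hit

{2, 3, 5, 8}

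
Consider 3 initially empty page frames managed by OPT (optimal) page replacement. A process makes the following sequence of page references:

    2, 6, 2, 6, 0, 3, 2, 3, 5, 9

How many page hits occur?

4

2: fault, frames (2)
6: fault, frames (2 6)
2: hit
6: hit
0: fault, frames (2 6 0)
3: fault, evict 0, frames (2 6 3)
2: hit
3: hit
5: fault, evict 3, frames (2 6 5)
9: fault, evict 5, frames (2 6 9)
Hits: 4.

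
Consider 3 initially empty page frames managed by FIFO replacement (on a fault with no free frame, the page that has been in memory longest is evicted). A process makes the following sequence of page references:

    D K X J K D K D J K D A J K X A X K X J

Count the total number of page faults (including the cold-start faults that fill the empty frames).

D → miss, frames [D]
K → miss, frames [D, K]
X → miss, frames [D, K, X]
J → miss, evict D, frames [K, X, J]
K → hit
D → miss, evict K, frames [X, J, D]
K → miss, evict X, frames [J, D, K]
D → hit
J → hit
K → hit
D → hit
A → miss, evict J, frames [D, K, A]
J → miss, evict D, frames [K, A, J]
K → hit
X → miss, evict K, frames [A, J, X]
A → hit
X → hit
K → miss, evict A, frames [J, X, K]
X → hit
J → hit
Page faults: 10.

10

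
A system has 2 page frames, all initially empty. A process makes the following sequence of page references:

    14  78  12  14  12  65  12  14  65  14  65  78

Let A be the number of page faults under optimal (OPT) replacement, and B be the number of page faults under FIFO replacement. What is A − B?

-3

Under OPT: F F F . . F . F . . . F → 6 faults.
Under FIFO: F F F F . F F F F . . F → 9 faults.
A − B = 6 − 9 = -3.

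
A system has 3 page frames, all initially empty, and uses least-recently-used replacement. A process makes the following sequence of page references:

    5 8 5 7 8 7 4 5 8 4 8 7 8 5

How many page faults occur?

8

5 -> fault, frames {5}
8 -> fault, frames {5,8}
5 -> hit
7 -> fault, frames {8,5,7}
8 -> hit
7 -> hit
4 -> fault, evict 5, frames {8,7,4}
5 -> fault, evict 8, frames {7,4,5}
8 -> fault, evict 7, frames {4,5,8}
4 -> hit
8 -> hit
7 -> fault, evict 5, frames {4,8,7}
8 -> hit
5 -> fault, evict 4, frames {7,8,5}
Page faults: 8.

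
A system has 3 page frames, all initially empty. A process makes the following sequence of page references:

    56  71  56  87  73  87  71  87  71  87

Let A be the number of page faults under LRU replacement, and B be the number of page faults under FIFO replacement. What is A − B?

1

Under LRU: F F . F F . F . . . → 5 faults.
Under FIFO: F F . F F . . . . . → 4 faults.
A − B = 5 − 4 = 1.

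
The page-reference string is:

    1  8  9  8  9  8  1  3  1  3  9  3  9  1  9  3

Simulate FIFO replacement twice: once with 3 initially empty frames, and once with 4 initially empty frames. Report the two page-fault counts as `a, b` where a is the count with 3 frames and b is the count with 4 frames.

5, 4

3 frames: F F F . . . . F F . . . . . . . → 5 faults.
4 frames: F F F . . . . F . . . . . . . . → 4 faults.
4 < 5: adding a frame reduced faults, as is typical.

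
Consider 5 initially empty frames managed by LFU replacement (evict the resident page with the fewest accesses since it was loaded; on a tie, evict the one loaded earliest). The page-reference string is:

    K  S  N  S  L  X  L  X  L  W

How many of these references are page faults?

K → miss, frames [K]
S → miss, frames [K, S]
N → miss, frames [K, S, N]
S → hit
L → miss, frames [K, S, N, L]
X → miss, frames [K, S, N, L, X]
L → hit
X → hit
L → hit
W → miss, evict K, frames [S, N, L, X, W]
Page faults: 6.

6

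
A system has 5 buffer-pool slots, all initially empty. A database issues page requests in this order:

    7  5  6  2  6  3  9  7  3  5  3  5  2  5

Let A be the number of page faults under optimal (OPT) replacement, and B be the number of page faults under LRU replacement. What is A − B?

-3

Under OPT: F F F F . F F . . . . . . . → 6 faults.
Under LRU: F F F F . F F F . F . . F . → 9 faults.
A − B = 6 − 9 = -3.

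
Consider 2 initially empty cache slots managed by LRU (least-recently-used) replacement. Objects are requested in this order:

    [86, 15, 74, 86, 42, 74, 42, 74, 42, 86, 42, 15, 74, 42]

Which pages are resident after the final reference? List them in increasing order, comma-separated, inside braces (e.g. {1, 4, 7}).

86 -> miss, frames {86}
15 -> miss, frames {86,15}
74 -> miss, evict 86, frames {15,74}
86 -> miss, evict 15, frames {74,86}
42 -> miss, evict 74, frames {86,42}
74 -> miss, evict 86, frames {42,74}
42 -> hit
74 -> hit
42 -> hit
86 -> miss, evict 74, frames {42,86}
42 -> hit
15 -> miss, evict 86, frames {42,15}
74 -> miss, evict 42, frames {15,74}
42 -> miss, evict 15, frames {74,42}

{42, 74}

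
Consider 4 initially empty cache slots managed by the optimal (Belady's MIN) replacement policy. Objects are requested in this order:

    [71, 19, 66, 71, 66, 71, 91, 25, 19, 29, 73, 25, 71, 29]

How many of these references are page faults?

7

71 -> fault, frames [71]
19 -> fault, frames [71, 19]
66 -> fault, frames [71, 19, 66]
71 -> hit
66 -> hit
71 -> hit
91 -> fault, frames [71, 19, 66, 91]
25 -> fault, evict 91, frames [71, 19, 66, 25]
19 -> hit
29 -> fault, evict 66, frames [71, 19, 25, 29]
73 -> fault, evict 19, frames [71, 25, 29, 73]
25 -> hit
71 -> hit
29 -> hit
Page faults: 7.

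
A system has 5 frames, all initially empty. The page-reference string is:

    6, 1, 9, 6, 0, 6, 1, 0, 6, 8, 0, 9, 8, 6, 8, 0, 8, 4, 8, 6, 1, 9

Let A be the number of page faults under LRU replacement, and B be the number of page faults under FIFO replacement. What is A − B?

Under LRU: F F F . F . . . . F . . . . . . . F . . F F → 8 faults.
Under FIFO: F F F . F . . . . F . . . . . . . F . F F F → 9 faults.
A − B = 8 − 9 = -1.

-1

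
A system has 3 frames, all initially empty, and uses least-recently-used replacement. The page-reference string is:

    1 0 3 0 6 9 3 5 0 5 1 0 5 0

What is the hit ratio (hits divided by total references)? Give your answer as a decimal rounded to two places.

0.36

1: fault, frames {1}
0: fault, frames {1,0}
3: fault, frames {1,0,3}
0: hit
6: fault, evict 1, frames {3,0,6}
9: fault, evict 3, frames {0,6,9}
3: fault, evict 0, frames {6,9,3}
5: fault, evict 6, frames {9,3,5}
0: fault, evict 9, frames {3,5,0}
5: hit
1: fault, evict 3, frames {0,5,1}
0: hit
5: hit
0: hit
Hits: 5 of 14 references → 5/14 = 0.3571.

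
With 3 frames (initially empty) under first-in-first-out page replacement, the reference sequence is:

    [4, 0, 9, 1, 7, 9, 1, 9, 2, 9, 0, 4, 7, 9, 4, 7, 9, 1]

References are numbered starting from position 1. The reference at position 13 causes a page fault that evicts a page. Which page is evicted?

9

pos 1: 4: miss, frames {4}
pos 2: 0: miss, frames {4,0}
pos 3: 9: miss, frames {4,0,9}
pos 4: 1: miss, evict 4, frames {0,9,1}
pos 5: 7: miss, evict 0, frames {9,1,7}
pos 6: 9: hit
pos 7: 1: hit
pos 8: 9: hit
pos 9: 2: miss, evict 9, frames {1,7,2}
pos 10: 9: miss, evict 1, frames {7,2,9}
pos 11: 0: miss, evict 7, frames {2,9,0}
pos 12: 4: miss, evict 2, frames {9,0,4}
pos 13: 7: miss, evict 9, frames {0,4,7}
At position 13, page 9 is evicted.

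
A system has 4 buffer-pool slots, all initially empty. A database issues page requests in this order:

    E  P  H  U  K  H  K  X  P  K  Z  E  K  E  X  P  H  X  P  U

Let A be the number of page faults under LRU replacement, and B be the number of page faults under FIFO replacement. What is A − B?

-1

Under LRU: F F F F F . . F F . F F . . F F F . . F → 13 faults.
Under FIFO: F F F F F . . F F . F F F . F F F . . F → 14 faults.
A − B = 13 − 14 = -1.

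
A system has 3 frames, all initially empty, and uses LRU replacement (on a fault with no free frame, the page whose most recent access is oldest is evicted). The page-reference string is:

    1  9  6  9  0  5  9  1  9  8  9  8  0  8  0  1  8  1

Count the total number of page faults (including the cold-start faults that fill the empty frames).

1: fault, frames [1]
9: fault, frames [1, 9]
6: fault, frames [1, 9, 6]
9: hit
0: fault, evict 1, frames [6, 9, 0]
5: fault, evict 6, frames [9, 0, 5]
9: hit
1: fault, evict 0, frames [5, 9, 1]
9: hit
8: fault, evict 5, frames [1, 9, 8]
9: hit
8: hit
0: fault, evict 1, frames [9, 8, 0]
8: hit
0: hit
1: fault, evict 9, frames [8, 0, 1]
8: hit
1: hit
Page faults: 9.

9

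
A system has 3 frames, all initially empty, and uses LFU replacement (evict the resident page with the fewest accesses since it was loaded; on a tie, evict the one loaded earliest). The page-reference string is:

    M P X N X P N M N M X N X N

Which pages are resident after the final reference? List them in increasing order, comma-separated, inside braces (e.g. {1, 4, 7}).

{M, N, X}

M -> fault, frames [M]
P -> fault, frames [M, P]
X -> fault, frames [M, P, X]
N -> fault, evict M, frames [P, X, N]
X -> hit
P -> hit
N -> hit
M -> fault, evict P, frames [X, N, M]
N -> hit
M -> hit
X -> hit
N -> hit
X -> hit
N -> hit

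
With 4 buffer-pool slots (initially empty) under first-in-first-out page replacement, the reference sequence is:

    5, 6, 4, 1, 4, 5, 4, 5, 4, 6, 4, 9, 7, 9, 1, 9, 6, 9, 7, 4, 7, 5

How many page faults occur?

5: miss, frames {5}
6: miss, frames {5,6}
4: miss, frames {5,6,4}
1: miss, frames {5,6,4,1}
4: hit
5: hit
4: hit
5: hit
4: hit
6: hit
4: hit
9: miss, evict 5, frames {6,4,1,9}
7: miss, evict 6, frames {4,1,9,7}
9: hit
1: hit
9: hit
6: miss, evict 4, frames {1,9,7,6}
9: hit
7: hit
4: miss, evict 1, frames {9,7,6,4}
7: hit
5: miss, evict 9, frames {7,6,4,5}
Page faults: 9.

9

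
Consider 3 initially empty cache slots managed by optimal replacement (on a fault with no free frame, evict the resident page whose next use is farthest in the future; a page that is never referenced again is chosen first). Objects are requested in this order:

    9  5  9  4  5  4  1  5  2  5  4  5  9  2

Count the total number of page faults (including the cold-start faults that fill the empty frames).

6

9 -> miss, frames [9]
5 -> miss, frames [9, 5]
9 -> hit
4 -> miss, frames [9, 5, 4]
5 -> hit
4 -> hit
1 -> miss, evict 9, frames [5, 4, 1]
5 -> hit
2 -> miss, evict 1, frames [5, 4, 2]
5 -> hit
4 -> hit
5 -> hit
9 -> miss, evict 4, frames [5, 2, 9]
2 -> hit
Page faults: 6.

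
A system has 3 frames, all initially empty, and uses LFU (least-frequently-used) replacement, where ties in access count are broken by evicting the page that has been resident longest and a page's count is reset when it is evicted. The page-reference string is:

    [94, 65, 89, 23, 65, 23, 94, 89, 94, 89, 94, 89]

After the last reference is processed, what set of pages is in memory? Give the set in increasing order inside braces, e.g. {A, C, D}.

94 → fault, frames (94)
65 → fault, frames (94 65)
89 → fault, frames (94 65 89)
23 → fault, evict 94, frames (65 89 23)
65 → hit
23 → hit
94 → fault, evict 89, frames (65 23 94)
89 → fault, evict 94, frames (65 23 89)
94 → fault, evict 89, frames (65 23 94)
89 → fault, evict 94, frames (65 23 89)
94 → fault, evict 89, frames (65 23 94)
89 → fault, evict 94, frames (65 23 89)

{23, 65, 89}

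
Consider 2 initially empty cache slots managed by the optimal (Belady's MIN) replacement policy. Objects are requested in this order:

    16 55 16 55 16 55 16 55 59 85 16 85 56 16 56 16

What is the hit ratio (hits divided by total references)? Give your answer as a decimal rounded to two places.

0.69

16 → fault, frames {16}
55 → fault, frames {16,55}
16 → hit
55 → hit
16 → hit
55 → hit
16 → hit
55 → hit
59 → fault, evict 55, frames {16,59}
85 → fault, evict 59, frames {16,85}
16 → hit
85 → hit
56 → fault, evict 85, frames {16,56}
16 → hit
56 → hit
16 → hit
Hits: 11 of 16 references → 11/16 = 0.6875.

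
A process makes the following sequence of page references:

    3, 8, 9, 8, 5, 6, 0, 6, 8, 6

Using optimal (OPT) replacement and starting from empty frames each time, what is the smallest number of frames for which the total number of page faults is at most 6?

f=1: 10 faults
f=2: 7 faults
f=3: 6 faults
f=4: 6 faults
f=5: 6 faults
f=6: 6 faults
Smallest f with faults ≤ 6 is 3.

3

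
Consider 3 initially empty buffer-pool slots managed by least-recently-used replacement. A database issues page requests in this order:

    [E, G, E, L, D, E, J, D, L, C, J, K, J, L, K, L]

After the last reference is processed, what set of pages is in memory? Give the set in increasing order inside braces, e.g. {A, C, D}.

E: fault, frames (E)
G: fault, frames (E G)
E: hit
L: fault, frames (G E L)
D: fault, evict G, frames (E L D)
E: hit
J: fault, evict L, frames (D E J)
D: hit
L: fault, evict E, frames (J D L)
C: fault, evict J, frames (D L C)
J: fault, evict D, frames (L C J)
K: fault, evict L, frames (C J K)
J: hit
L: fault, evict C, frames (K J L)
K: hit
L: hit

{J, K, L}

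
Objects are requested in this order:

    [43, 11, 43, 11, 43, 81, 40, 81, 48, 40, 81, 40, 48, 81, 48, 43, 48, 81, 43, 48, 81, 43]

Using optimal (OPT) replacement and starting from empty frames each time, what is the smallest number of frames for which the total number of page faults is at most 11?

2

f=1: 22 faults
f=2: 11 faults
f=3: 6 faults
f=4: 5 faults
f=5: 5 faults
Smallest f with faults ≤ 11 is 2.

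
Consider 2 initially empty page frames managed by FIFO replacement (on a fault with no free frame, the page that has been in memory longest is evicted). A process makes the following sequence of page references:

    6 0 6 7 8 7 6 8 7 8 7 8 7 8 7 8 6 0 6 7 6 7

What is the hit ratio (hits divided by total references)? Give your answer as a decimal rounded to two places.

0.50

6 -> fault, frames (6)
0 -> fault, frames (6 0)
6 -> hit
7 -> fault, evict 6, frames (0 7)
8 -> fault, evict 0, frames (7 8)
7 -> hit
6 -> fault, evict 7, frames (8 6)
8 -> hit
7 -> fault, evict 8, frames (6 7)
8 -> fault, evict 6, frames (7 8)
7 -> hit
8 -> hit
7 -> hit
8 -> hit
7 -> hit
8 -> hit
6 -> fault, evict 7, frames (8 6)
0 -> fault, evict 8, frames (6 0)
6 -> hit
7 -> fault, evict 6, frames (0 7)
6 -> fault, evict 0, frames (7 6)
7 -> hit
Hits: 11 of 22 references → 11/22 = 0.5000.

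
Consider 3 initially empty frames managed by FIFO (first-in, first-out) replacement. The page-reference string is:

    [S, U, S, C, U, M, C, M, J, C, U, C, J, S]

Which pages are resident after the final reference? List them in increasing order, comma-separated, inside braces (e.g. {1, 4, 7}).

{C, S, U}

S → fault, frames {S}
U → fault, frames {S,U}
S → hit
C → fault, frames {S,U,C}
U → hit
M → fault, evict S, frames {U,C,M}
C → hit
M → hit
J → fault, evict U, frames {C,M,J}
C → hit
U → fault, evict C, frames {M,J,U}
C → fault, evict M, frames {J,U,C}
J → hit
S → fault, evict J, frames {U,C,S}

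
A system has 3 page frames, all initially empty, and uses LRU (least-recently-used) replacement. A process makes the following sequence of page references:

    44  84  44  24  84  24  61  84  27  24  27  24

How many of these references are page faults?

6

44 -> miss, frames (44)
84 -> miss, frames (44 84)
44 -> hit
24 -> miss, frames (84 44 24)
84 -> hit
24 -> hit
61 -> miss, evict 44, frames (84 24 61)
84 -> hit
27 -> miss, evict 24, frames (61 84 27)
24 -> miss, evict 61, frames (84 27 24)
27 -> hit
24 -> hit
Page faults: 6.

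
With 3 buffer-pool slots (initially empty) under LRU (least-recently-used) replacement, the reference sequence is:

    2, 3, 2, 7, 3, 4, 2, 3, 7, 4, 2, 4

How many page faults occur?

8

2 → miss, frames (2)
3 → miss, frames (2 3)
2 → hit
7 → miss, frames (3 2 7)
3 → hit
4 → miss, evict 2, frames (7 3 4)
2 → miss, evict 7, frames (3 4 2)
3 → hit
7 → miss, evict 4, frames (2 3 7)
4 → miss, evict 2, frames (3 7 4)
2 → miss, evict 3, frames (7 4 2)
4 → hit
Page faults: 8.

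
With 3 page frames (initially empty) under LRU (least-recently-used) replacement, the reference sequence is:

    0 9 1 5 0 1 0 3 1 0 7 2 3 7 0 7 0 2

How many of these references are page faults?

0: fault, frames [0]
9: fault, frames [0, 9]
1: fault, frames [0, 9, 1]
5: fault, evict 0, frames [9, 1, 5]
0: fault, evict 9, frames [1, 5, 0]
1: hit
0: hit
3: fault, evict 5, frames [1, 0, 3]
1: hit
0: hit
7: fault, evict 3, frames [1, 0, 7]
2: fault, evict 1, frames [0, 7, 2]
3: fault, evict 0, frames [7, 2, 3]
7: hit
0: fault, evict 2, frames [3, 7, 0]
7: hit
0: hit
2: fault, evict 3, frames [7, 0, 2]
Page faults: 11.

11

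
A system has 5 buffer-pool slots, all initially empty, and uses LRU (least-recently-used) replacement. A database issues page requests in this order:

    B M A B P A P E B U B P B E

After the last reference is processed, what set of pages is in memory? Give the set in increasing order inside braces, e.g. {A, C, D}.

B → miss, frames (B)
M → miss, frames (B M)
A → miss, frames (B M A)
B → hit
P → miss, frames (M A B P)
A → hit
P → hit
E → miss, frames (M B A P E)
B → hit
U → miss, evict M, frames (A P E B U)
B → hit
P → hit
B → hit
E → hit

{A, B, E, P, U}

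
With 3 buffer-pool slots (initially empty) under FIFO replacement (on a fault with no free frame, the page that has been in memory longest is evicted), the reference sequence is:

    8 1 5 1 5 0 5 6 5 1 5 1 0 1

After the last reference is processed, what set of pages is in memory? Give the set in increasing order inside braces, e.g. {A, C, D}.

{0, 1, 5}

8: miss, frames [8]
1: miss, frames [8, 1]
5: miss, frames [8, 1, 5]
1: hit
5: hit
0: miss, evict 8, frames [1, 5, 0]
5: hit
6: miss, evict 1, frames [5, 0, 6]
5: hit
1: miss, evict 5, frames [0, 6, 1]
5: miss, evict 0, frames [6, 1, 5]
1: hit
0: miss, evict 6, frames [1, 5, 0]
1: hit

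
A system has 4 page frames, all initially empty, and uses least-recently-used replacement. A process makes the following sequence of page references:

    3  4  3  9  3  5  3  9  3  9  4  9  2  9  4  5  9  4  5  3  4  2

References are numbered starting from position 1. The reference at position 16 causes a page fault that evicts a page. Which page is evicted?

3

pos 1: 3 -> miss, frames {3}
pos 2: 4 -> miss, frames {3,4}
pos 3: 3 -> hit
pos 4: 9 -> miss, frames {4,3,9}
pos 5: 3 -> hit
pos 6: 5 -> miss, frames {4,9,3,5}
pos 7: 3 -> hit
pos 8: 9 -> hit
pos 9: 3 -> hit
pos 10: 9 -> hit
pos 11: 4 -> hit
pos 12: 9 -> hit
pos 13: 2 -> miss, evict 5, frames {3,4,9,2}
pos 14: 9 -> hit
pos 15: 4 -> hit
pos 16: 5 -> miss, evict 3, frames {2,9,4,5}
At position 16, page 3 is evicted.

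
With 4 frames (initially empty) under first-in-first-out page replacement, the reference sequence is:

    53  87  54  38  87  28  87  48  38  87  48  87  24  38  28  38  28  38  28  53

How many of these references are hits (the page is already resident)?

9

53 → fault, frames (53)
87 → fault, frames (53 87)
54 → fault, frames (53 87 54)
38 → fault, frames (53 87 54 38)
87 → hit
28 → fault, evict 53, frames (87 54 38 28)
87 → hit
48 → fault, evict 87, frames (54 38 28 48)
38 → hit
87 → fault, evict 54, frames (38 28 48 87)
48 → hit
87 → hit
24 → fault, evict 38, frames (28 48 87 24)
38 → fault, evict 28, frames (48 87 24 38)
28 → fault, evict 48, frames (87 24 38 28)
38 → hit
28 → hit
38 → hit
28 → hit
53 → fault, evict 87, frames (24 38 28 53)
Hits: 9.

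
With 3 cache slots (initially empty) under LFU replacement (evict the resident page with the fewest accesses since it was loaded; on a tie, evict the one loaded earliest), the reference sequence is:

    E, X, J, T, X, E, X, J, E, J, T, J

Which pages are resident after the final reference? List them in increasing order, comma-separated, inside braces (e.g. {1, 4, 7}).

E: fault, frames [E]
X: fault, frames [E, X]
J: fault, frames [E, X, J]
T: fault, evict E, frames [X, J, T]
X: hit
E: fault, evict J, frames [X, T, E]
X: hit
J: fault, evict T, frames [X, E, J]
E: hit
J: hit
T: fault, evict E, frames [X, J, T]
J: hit

{J, T, X}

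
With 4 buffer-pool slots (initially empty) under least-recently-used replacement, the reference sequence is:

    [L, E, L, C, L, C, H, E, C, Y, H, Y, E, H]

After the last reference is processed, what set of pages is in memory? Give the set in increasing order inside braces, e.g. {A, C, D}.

L -> fault, frames {L}
E -> fault, frames {L,E}
L -> hit
C -> fault, frames {E,L,C}
L -> hit
C -> hit
H -> fault, frames {E,L,C,H}
E -> hit
C -> hit
Y -> fault, evict L, frames {H,E,C,Y}
H -> hit
Y -> hit
E -> hit
H -> hit

{C, E, H, Y}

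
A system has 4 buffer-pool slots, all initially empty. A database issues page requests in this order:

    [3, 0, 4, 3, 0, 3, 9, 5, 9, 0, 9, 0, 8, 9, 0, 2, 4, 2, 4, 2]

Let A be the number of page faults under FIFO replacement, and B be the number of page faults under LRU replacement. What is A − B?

1

Under FIFO: F F F . . . F F . . . . F . F F F . . . → 9 faults.
Under LRU: F F F . . . F F . . . . F . . F F . . . → 8 faults.
A − B = 9 − 8 = 1.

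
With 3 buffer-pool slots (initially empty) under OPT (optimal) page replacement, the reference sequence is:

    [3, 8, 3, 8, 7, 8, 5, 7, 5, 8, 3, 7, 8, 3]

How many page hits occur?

9

3 -> fault, frames (3)
8 -> fault, frames (3 8)
3 -> hit
8 -> hit
7 -> fault, frames (3 8 7)
8 -> hit
5 -> fault, evict 3, frames (8 7 5)
7 -> hit
5 -> hit
8 -> hit
3 -> fault, evict 5, frames (8 7 3)
7 -> hit
8 -> hit
3 -> hit
Hits: 9.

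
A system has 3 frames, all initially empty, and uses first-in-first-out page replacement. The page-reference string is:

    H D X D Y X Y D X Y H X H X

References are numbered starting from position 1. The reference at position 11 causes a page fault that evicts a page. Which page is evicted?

D

pos 1: H → fault, frames [H]
pos 2: D → fault, frames [H, D]
pos 3: X → fault, frames [H, D, X]
pos 4: D → hit
pos 5: Y → fault, evict H, frames [D, X, Y]
pos 6: X → hit
pos 7: Y → hit
pos 8: D → hit
pos 9: X → hit
pos 10: Y → hit
pos 11: H → fault, evict D, frames [X, Y, H]
At position 11, page D is evicted.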